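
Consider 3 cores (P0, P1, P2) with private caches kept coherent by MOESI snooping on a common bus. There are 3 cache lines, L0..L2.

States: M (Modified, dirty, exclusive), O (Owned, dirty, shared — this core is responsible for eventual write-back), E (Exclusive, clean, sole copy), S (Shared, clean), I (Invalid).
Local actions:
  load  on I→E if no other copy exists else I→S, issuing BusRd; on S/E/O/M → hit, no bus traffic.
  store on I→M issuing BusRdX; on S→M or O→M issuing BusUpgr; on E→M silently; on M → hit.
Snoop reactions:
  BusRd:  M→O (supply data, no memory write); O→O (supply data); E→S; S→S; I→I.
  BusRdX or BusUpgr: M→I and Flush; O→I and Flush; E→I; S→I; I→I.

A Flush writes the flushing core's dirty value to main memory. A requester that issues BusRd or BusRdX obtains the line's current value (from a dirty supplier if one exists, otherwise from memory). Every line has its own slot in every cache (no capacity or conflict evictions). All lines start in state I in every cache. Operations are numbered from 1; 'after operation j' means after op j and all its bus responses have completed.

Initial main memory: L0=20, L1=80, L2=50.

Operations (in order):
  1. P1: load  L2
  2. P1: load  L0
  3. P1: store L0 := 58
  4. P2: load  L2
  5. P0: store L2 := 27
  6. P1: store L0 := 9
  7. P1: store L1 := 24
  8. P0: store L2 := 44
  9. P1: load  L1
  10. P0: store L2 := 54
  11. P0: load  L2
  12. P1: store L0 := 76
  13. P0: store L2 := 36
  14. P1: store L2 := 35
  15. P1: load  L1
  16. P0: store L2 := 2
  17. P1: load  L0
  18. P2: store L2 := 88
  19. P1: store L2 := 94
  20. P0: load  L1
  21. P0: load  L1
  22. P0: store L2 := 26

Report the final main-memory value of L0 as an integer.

step 1: P1: load  L2  ⟶  IEI  (L2)  txn=BusRd  M[L2]=50
step 2: P1: load  L0  ⟶  IEI  (L0)  txn=BusRd  M[L0]=20
step 3: P1: store L0 := 58  ⟶  IMI  (L0)  txn=∅  M[L0]=20
step 4: P2: load  L2  ⟶  ISS  (L2)  txn=BusRd  M[L2]=50
step 5: P0: store L2 := 27  ⟶  MII  (L2)  txn=BusRdX  M[L2]=50
step 6: P1: store L0 := 9  ⟶  IMI  (L0)  txn=∅  M[L0]=20
step 7: P1: store L1 := 24  ⟶  IMI  (L1)  txn=BusRdX  M[L1]=80
step 8: P0: store L2 := 44  ⟶  MII  (L2)  txn=∅  M[L2]=50
step 9: P1: load  L1  ⟶  IMI  (L1)  txn=∅  M[L1]=80
step 10: P0: store L2 := 54  ⟶  MII  (L2)  txn=∅  M[L2]=50
step 11: P0: load  L2  ⟶  MII  (L2)  txn=∅  M[L2]=50
step 12: P1: store L0 := 76  ⟶  IMI  (L0)  txn=∅  M[L0]=20
step 13: P0: store L2 := 36  ⟶  MII  (L2)  txn=∅  M[L2]=50
step 14: P1: store L2 := 35  ⟶  IMI  (L2)  txn=BusRdX+Flush  M[L2]=36
step 15: P1: load  L1  ⟶  IMI  (L1)  txn=∅  M[L1]=80
step 16: P0: store L2 := 2  ⟶  MII  (L2)  txn=BusRdX+Flush  M[L2]=35
step 17: P1: load  L0  ⟶  IMI  (L0)  txn=∅  M[L0]=20
step 18: P2: store L2 := 88  ⟶  IIM  (L2)  txn=BusRdX+Flush  M[L2]=2
step 19: P1: store L2 := 94  ⟶  IMI  (L2)  txn=BusRdX+Flush  M[L2]=88
step 20: P0: load  L1  ⟶  SOI  (L1)  txn=BusRd  M[L1]=80
step 21: P0: load  L1  ⟶  SOI  (L1)  txn=∅  M[L1]=80
step 22: P0: store L2 := 26  ⟶  MII  (L2)  txn=BusRdX+Flush  M[L2]=94

memory[L0] = 20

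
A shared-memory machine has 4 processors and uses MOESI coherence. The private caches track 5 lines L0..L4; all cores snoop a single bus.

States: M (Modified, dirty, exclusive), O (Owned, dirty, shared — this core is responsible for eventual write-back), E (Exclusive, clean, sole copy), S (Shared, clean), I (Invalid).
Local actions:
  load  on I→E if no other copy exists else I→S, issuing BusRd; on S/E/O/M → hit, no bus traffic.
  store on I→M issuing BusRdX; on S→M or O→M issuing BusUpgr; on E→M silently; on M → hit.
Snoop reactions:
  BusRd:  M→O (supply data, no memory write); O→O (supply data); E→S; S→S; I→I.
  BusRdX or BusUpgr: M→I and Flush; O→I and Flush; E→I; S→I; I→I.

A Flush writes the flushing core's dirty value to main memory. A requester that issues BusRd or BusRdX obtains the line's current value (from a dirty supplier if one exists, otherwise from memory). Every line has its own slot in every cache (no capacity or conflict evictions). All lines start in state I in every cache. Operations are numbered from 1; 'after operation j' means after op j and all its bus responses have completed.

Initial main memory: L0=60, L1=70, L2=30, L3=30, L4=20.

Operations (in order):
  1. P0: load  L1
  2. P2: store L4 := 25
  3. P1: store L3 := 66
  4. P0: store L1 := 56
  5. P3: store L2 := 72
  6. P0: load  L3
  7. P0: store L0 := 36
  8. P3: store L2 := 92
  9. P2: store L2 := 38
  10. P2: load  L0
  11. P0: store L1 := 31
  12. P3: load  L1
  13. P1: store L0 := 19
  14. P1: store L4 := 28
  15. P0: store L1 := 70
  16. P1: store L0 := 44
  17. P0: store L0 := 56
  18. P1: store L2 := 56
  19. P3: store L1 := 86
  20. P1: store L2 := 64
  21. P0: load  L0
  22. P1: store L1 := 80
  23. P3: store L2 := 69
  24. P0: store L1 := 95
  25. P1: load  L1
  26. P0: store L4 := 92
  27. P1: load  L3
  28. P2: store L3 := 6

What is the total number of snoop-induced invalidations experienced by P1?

step 1: P0: load  L1  ⟶  EIII  (L1)  txn=BusRd  M[L1]=70
step 2: P2: store L4 := 25  ⟶  IIMI  (L4)  txn=BusRdX  M[L4]=20
step 3: P1: store L3 := 66  ⟶  IMII  (L3)  txn=BusRdX  M[L3]=30
step 4: P0: store L1 := 56  ⟶  MIII  (L1)  txn=∅  M[L1]=70
step 5: P3: store L2 := 72  ⟶  IIIM  (L2)  txn=BusRdX  M[L2]=30
step 6: P0: load  L3  ⟶  SOII  (L3)  txn=BusRd  M[L3]=30
step 7: P0: store L0 := 36  ⟶  MIII  (L0)  txn=BusRdX  M[L0]=60
step 8: P3: store L2 := 92  ⟶  IIIM  (L2)  txn=∅  M[L2]=30
step 9: P2: store L2 := 38  ⟶  IIMI  (L2)  txn=BusRdX+Flush  M[L2]=92
step 10: P2: load  L0  ⟶  OISI  (L0)  txn=BusRd  M[L0]=60
step 11: P0: store L1 := 31  ⟶  MIII  (L1)  txn=∅  M[L1]=70
step 12: P3: load  L1  ⟶  OIIS  (L1)  txn=BusRd  M[L1]=70
step 13: P1: store L0 := 19  ⟶  IMII  (L0)  txn=BusRdX+Flush  M[L0]=36
step 14: P1: store L4 := 28  ⟶  IMII  (L4)  txn=BusRdX+Flush  M[L4]=25
step 15: P0: store L1 := 70  ⟶  MIII  (L1)  txn=BusUpgr  M[L1]=70
step 16: P1: store L0 := 44  ⟶  IMII  (L0)  txn=∅  M[L0]=36
step 17: P0: store L0 := 56  ⟶  MIII  (L0)  txn=BusRdX+Flush  M[L0]=44
step 18: P1: store L2 := 56  ⟶  IMII  (L2)  txn=BusRdX+Flush  M[L2]=38
step 19: P3: store L1 := 86  ⟶  IIIM  (L1)  txn=BusRdX+Flush  M[L1]=70
step 20: P1: store L2 := 64  ⟶  IMII  (L2)  txn=∅  M[L2]=38
step 21: P0: load  L0  ⟶  MIII  (L0)  txn=∅  M[L0]=44
step 22: P1: store L1 := 80  ⟶  IMII  (L1)  txn=BusRdX+Flush  M[L1]=86
step 23: P3: store L2 := 69  ⟶  IIIM  (L2)  txn=BusRdX+Flush  M[L2]=64
step 24: P0: store L1 := 95  ⟶  MIII  (L1)  txn=BusRdX+Flush  M[L1]=80
step 25: P1: load  L1  ⟶  OSII  (L1)  txn=BusRd  M[L1]=80
step 26: P0: store L4 := 92  ⟶  MIII  (L4)  txn=BusRdX+Flush  M[L4]=28
step 27: P1: load  L3  ⟶  SOII  (L3)  txn=∅  M[L3]=30
step 28: P2: store L3 := 6  ⟶  IIMI  (L3)  txn=BusRdX+Flush  M[L3]=66

invalidations = 5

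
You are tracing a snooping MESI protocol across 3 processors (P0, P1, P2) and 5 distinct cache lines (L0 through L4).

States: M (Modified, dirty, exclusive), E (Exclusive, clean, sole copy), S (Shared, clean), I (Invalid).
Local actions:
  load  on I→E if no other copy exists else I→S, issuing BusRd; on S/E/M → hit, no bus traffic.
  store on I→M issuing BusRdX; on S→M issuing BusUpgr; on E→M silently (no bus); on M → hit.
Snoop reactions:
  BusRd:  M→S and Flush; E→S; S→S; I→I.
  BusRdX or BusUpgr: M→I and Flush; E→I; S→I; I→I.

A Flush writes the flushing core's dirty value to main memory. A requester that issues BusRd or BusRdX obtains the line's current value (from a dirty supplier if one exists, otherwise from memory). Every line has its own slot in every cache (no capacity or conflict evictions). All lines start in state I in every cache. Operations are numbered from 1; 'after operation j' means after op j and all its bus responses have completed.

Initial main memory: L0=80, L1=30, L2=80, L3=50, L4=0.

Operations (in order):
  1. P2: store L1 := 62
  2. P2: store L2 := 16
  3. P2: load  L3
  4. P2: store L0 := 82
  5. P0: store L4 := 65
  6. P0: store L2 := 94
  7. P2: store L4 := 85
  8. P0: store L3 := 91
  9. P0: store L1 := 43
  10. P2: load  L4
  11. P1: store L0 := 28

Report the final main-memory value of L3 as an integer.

1. P2: store L1 := 62  bus=[BusRdX]  L1: P0=I P1=I P2=M  mem[L1]=30
2. P2: store L2 := 16  bus=[BusRdX]  L2: P0=I P1=I P2=M  mem[L2]=80
3. P2: load  L3  bus=[BusRd]  L3: P0=I P1=I P2=E  mem[L3]=50
4. P2: store L0 := 82  bus=[BusRdX]  L0: P0=I P1=I P2=M  mem[L0]=80
5. P0: store L4 := 65  bus=[BusRdX]  L4: P0=M P1=I P2=I  mem[L4]=0
6. P0: store L2 := 94  bus=[BusRdX,Flush]  L2: P0=M P1=I P2=I  mem[L2]=16
7. P2: store L4 := 85  bus=[BusRdX,Flush]  L4: P0=I P1=I P2=M  mem[L4]=65
8. P0: store L3 := 91  bus=[BusRdX]  L3: P0=M P1=I P2=I  mem[L3]=50
9. P0: store L1 := 43  bus=[BusRdX,Flush]  L1: P0=M P1=I P2=I  mem[L1]=62
10. P2: load  L4  bus=[-]  L4: P0=I P1=I P2=M  mem[L4]=65
11. P1: store L0 := 28  bus=[BusRdX,Flush]  L0: P0=I P1=M P2=I  mem[L0]=82

memory[L3] = 50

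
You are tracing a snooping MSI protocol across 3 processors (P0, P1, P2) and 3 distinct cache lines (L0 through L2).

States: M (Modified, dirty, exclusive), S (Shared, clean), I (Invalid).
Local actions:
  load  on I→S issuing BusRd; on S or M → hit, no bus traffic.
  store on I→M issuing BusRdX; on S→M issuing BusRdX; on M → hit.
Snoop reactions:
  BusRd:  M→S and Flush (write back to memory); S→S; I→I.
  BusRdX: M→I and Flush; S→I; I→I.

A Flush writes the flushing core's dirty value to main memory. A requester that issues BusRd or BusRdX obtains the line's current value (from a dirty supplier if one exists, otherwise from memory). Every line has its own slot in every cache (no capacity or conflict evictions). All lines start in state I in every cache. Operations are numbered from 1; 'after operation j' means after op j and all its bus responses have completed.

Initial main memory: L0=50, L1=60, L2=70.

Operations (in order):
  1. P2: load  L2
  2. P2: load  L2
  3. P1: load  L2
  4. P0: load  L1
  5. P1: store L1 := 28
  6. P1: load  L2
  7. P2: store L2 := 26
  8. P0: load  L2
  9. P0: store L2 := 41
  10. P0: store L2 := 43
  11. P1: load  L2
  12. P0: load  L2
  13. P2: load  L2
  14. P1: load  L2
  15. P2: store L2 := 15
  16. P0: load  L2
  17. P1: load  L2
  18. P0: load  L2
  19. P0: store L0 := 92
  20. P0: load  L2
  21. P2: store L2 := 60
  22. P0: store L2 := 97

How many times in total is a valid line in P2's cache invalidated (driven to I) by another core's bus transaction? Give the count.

invalidations = 2

  op1 P2: load  L2 → I/I/S on L2; bus BusRd; mem=70
  op2 P2: load  L2 → I/I/S on L2; bus (none); mem=70
  op3 P1: load  L2 → I/S/S on L2; bus BusRd; mem=70
  op4 P0: load  L1 → S/I/I on L1; bus BusRd; mem=60
  op5 P1: store L1 := 28 → I/M/I on L1; bus BusRdX; mem=60
  op6 P1: load  L2 → I/S/S on L2; bus (none); mem=70
  op7 P2: store L2 := 26 → I/I/M on L2; bus BusRdX; mem=70
  op8 P0: load  L2 → S/I/S on L2; bus BusRd Flush; mem=26
  op9 P0: store L2 := 41 → M/I/I on L2; bus BusRdX; mem=26
  op10 P0: store L2 := 43 → M/I/I on L2; bus (none); mem=26
  op11 P1: load  L2 → S/S/I on L2; bus BusRd Flush; mem=43
  op12 P0: load  L2 → S/S/I on L2; bus (none); mem=43
  op13 P2: load  L2 → S/S/S on L2; bus BusRd; mem=43
  op14 P1: load  L2 → S/S/S on L2; bus (none); mem=43
  op15 P2: store L2 := 15 → I/I/M on L2; bus BusRdX; mem=43
  op16 P0: load  L2 → S/I/S on L2; bus BusRd Flush; mem=15
  op17 P1: load  L2 → S/S/S on L2; bus BusRd; mem=15
  op18 P0: load  L2 → S/S/S on L2; bus (none); mem=15
  op19 P0: store L0 := 92 → M/I/I on L0; bus BusRdX; mem=50
  op20 P0: load  L2 → S/S/S on L2; bus (none); mem=15
  op21 P2: store L2 := 60 → I/I/M on L2; bus BusRdX; mem=15
  op22 P0: store L2 := 97 → M/I/I on L2; bus BusRdX Flush; mem=60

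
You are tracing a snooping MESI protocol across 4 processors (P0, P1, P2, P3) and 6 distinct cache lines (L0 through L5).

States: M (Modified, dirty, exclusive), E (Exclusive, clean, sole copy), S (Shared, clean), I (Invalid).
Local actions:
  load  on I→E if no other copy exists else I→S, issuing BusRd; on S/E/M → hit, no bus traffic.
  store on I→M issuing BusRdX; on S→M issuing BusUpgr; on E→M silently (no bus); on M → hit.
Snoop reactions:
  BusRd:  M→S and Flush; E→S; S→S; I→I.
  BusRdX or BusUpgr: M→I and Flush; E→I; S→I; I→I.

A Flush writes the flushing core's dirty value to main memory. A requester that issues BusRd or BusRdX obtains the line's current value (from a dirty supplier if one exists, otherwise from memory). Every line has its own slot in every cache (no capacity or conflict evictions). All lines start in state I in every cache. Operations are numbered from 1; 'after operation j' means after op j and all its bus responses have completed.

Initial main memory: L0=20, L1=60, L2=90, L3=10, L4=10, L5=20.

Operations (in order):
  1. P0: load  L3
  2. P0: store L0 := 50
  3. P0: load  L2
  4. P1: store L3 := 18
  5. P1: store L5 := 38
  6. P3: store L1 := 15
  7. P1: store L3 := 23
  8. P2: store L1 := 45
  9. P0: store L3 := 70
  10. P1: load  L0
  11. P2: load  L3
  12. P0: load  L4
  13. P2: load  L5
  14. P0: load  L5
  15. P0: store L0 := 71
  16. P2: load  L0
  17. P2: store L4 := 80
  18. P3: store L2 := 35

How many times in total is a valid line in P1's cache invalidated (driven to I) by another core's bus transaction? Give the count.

invalidations = 2

1. P0: load  L3  bus=[BusRd]  L3: P0=E P1=I P2=I P3=I  mem[L3]=10
2. P0: store L0 := 50  bus=[BusRdX]  L0: P0=M P1=I P2=I P3=I  mem[L0]=20
3. P0: load  L2  bus=[BusRd]  L2: P0=E P1=I P2=I P3=I  mem[L2]=90
4. P1: store L3 := 18  bus=[BusRdX]  L3: P0=I P1=M P2=I P3=I  mem[L3]=10
5. P1: store L5 := 38  bus=[BusRdX]  L5: P0=I P1=M P2=I P3=I  mem[L5]=20
6. P3: store L1 := 15  bus=[BusRdX]  L1: P0=I P1=I P2=I P3=M  mem[L1]=60
7. P1: store L3 := 23  bus=[-]  L3: P0=I P1=M P2=I P3=I  mem[L3]=10
8. P2: store L1 := 45  bus=[BusRdX,Flush]  L1: P0=I P1=I P2=M P3=I  mem[L1]=15
9. P0: store L3 := 70  bus=[BusRdX,Flush]  L3: P0=M P1=I P2=I P3=I  mem[L3]=23
10. P1: load  L0  bus=[BusRd,Flush]  L0: P0=S P1=S P2=I P3=I  mem[L0]=50
11. P2: load  L3  bus=[BusRd,Flush]  L3: P0=S P1=I P2=S P3=I  mem[L3]=70
12. P0: load  L4  bus=[BusRd]  L4: P0=E P1=I P2=I P3=I  mem[L4]=10
13. P2: load  L5  bus=[BusRd,Flush]  L5: P0=I P1=S P2=S P3=I  mem[L5]=38
14. P0: load  L5  bus=[BusRd]  L5: P0=S P1=S P2=S P3=I  mem[L5]=38
15. P0: store L0 := 71  bus=[BusUpgr]  L0: P0=M P1=I P2=I P3=I  mem[L0]=50
16. P2: load  L0  bus=[BusRd,Flush]  L0: P0=S P1=I P2=S P3=I  mem[L0]=71
17. P2: store L4 := 80  bus=[BusRdX]  L4: P0=I P1=I P2=M P3=I  mem[L4]=10
18. P3: store L2 := 35  bus=[BusRdX]  L2: P0=I P1=I P2=I P3=M  mem[L2]=90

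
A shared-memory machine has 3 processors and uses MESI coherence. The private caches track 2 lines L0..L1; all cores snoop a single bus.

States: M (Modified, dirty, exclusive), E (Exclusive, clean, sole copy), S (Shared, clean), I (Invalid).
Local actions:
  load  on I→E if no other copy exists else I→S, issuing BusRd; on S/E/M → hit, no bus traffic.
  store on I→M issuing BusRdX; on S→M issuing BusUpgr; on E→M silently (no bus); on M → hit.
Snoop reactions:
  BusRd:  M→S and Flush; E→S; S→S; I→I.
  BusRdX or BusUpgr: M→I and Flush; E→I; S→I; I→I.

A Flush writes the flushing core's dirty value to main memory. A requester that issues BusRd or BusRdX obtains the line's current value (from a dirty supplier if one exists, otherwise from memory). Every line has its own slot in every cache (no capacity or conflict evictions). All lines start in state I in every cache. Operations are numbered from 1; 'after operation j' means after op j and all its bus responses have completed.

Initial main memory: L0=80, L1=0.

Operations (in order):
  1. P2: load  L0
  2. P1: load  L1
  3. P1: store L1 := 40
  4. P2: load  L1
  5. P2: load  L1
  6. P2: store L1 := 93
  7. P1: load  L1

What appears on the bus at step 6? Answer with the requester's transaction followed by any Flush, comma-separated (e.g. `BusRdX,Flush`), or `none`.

bus = BusUpgr

[1] P2: load  L0 | P0:I, P1:I, P2:E(80) | bus: BusRd
[2] P1: load  L1 | P0:I, P1:E(0), P2:I | bus: BusRd
[3] P1: store L1 := 40 | P0:I, P1:M(40), P2:I | bus: none
[4] P2: load  L1 | P0:I, P1:S(40), P2:S(40) | bus: BusRd,Flush
[5] P2: load  L1 | P0:I, P1:S(40), P2:S(40) | bus: none
[6] P2: store L1 := 93 | P0:I, P1:I, P2:M(93) | bus: BusUpgr
[7] P1: load  L1 | P0:I, P1:S(93), P2:S(93) | bus: BusRd,Flush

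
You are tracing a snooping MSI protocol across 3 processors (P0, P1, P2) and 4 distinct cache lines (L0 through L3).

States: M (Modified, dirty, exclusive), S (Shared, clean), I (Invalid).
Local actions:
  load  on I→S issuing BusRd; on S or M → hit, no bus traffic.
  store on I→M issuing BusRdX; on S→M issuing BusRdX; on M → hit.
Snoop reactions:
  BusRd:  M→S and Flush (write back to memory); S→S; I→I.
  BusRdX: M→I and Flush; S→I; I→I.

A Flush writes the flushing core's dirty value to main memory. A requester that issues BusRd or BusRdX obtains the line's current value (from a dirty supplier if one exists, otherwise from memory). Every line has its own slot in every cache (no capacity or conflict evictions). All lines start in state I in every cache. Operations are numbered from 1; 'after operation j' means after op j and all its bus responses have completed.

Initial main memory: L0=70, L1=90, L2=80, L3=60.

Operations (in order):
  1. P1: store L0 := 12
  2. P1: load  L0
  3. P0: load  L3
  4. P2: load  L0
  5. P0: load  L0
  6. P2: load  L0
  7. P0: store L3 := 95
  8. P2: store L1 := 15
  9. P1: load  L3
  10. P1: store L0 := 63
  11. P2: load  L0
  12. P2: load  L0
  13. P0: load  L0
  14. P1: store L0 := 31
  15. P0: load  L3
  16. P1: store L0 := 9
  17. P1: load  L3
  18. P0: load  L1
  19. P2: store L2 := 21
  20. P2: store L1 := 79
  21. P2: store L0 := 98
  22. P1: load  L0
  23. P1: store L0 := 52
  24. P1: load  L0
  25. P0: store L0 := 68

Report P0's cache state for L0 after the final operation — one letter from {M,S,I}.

state = M

step 1: P1: store L0 := 12  ⟶  IMI  (L0)  txn=BusRdX  M[L0]=70
step 2: P1: load  L0  ⟶  IMI  (L0)  txn=∅  M[L0]=70
step 3: P0: load  L3  ⟶  SII  (L3)  txn=BusRd  M[L3]=60
step 4: P2: load  L0  ⟶  ISS  (L0)  txn=BusRd+Flush  M[L0]=12
step 5: P0: load  L0  ⟶  SSS  (L0)  txn=BusRd  M[L0]=12
step 6: P2: load  L0  ⟶  SSS  (L0)  txn=∅  M[L0]=12
step 7: P0: store L3 := 95  ⟶  MII  (L3)  txn=BusRdX  M[L3]=60
step 8: P2: store L1 := 15  ⟶  IIM  (L1)  txn=BusRdX  M[L1]=90
step 9: P1: load  L3  ⟶  SSI  (L3)  txn=BusRd+Flush  M[L3]=95
step 10: P1: store L0 := 63  ⟶  IMI  (L0)  txn=BusRdX  M[L0]=12
step 11: P2: load  L0  ⟶  ISS  (L0)  txn=BusRd+Flush  M[L0]=63
step 12: P2: load  L0  ⟶  ISS  (L0)  txn=∅  M[L0]=63
step 13: P0: load  L0  ⟶  SSS  (L0)  txn=BusRd  M[L0]=63
step 14: P1: store L0 := 31  ⟶  IMI  (L0)  txn=BusRdX  M[L0]=63
step 15: P0: load  L3  ⟶  SSI  (L3)  txn=∅  M[L3]=95
step 16: P1: store L0 := 9  ⟶  IMI  (L0)  txn=∅  M[L0]=63
step 17: P1: load  L3  ⟶  SSI  (L3)  txn=∅  M[L3]=95
step 18: P0: load  L1  ⟶  SIS  (L1)  txn=BusRd+Flush  M[L1]=15
step 19: P2: store L2 := 21  ⟶  IIM  (L2)  txn=BusRdX  M[L2]=80
step 20: P2: store L1 := 79  ⟶  IIM  (L1)  txn=BusRdX  M[L1]=15
step 21: P2: store L0 := 98  ⟶  IIM  (L0)  txn=BusRdX+Flush  M[L0]=9
step 22: P1: load  L0  ⟶  ISS  (L0)  txn=BusRd+Flush  M[L0]=98
step 23: P1: store L0 := 52  ⟶  IMI  (L0)  txn=BusRdX  M[L0]=98
step 24: P1: load  L0  ⟶  IMI  (L0)  txn=∅  M[L0]=98
step 25: P0: store L0 := 68  ⟶  MII  (L0)  txn=BusRdX+Flush  M[L0]=52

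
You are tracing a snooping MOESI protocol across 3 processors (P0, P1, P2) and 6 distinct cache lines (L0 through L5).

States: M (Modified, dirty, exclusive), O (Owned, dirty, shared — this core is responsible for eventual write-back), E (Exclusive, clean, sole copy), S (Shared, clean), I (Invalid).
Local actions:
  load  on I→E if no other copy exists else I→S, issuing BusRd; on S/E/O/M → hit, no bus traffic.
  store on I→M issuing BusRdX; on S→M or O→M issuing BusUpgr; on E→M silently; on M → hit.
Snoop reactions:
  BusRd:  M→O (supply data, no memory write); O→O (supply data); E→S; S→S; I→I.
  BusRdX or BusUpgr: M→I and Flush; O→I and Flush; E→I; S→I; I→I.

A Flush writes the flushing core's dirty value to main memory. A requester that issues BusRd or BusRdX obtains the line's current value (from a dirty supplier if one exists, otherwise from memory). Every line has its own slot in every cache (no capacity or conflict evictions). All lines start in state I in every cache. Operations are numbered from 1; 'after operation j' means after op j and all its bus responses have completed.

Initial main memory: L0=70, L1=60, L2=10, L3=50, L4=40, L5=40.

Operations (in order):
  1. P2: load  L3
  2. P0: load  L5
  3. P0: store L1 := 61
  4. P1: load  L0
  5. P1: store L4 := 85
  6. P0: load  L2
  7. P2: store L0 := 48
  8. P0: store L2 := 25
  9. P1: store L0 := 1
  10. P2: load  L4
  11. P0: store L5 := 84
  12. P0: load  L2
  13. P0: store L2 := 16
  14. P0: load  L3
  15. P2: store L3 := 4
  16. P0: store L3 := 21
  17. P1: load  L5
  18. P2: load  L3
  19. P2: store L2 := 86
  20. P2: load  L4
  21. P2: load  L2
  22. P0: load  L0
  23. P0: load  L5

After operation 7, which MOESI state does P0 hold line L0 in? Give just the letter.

  op1 P2: load  L3 → I/I/E on L3; bus BusRd; mem=50
  op2 P0: load  L5 → E/I/I on L5; bus BusRd; mem=40
  op3 P0: store L1 := 61 → M/I/I on L1; bus BusRdX; mem=60
  op4 P1: load  L0 → I/E/I on L0; bus BusRd; mem=70
  op5 P1: store L4 := 85 → I/M/I on L4; bus BusRdX; mem=40
  op6 P0: load  L2 → E/I/I on L2; bus BusRd; mem=10
  op7 P2: store L0 := 48 → I/I/M on L0; bus BusRdX; mem=70
  op8 P0: store L2 := 25 → M/I/I on L2; bus (none); mem=10
  op9 P1: store L0 := 1 → I/M/I on L0; bus BusRdX Flush; mem=48
  op10 P2: load  L4 → I/O/S on L4; bus BusRd; mem=40
  op11 P0: store L5 := 84 → M/I/I on L5; bus (none); mem=40
  op12 P0: load  L2 → M/I/I on L2; bus (none); mem=10
  op13 P0: store L2 := 16 → M/I/I on L2; bus (none); mem=10
  op14 P0: load  L3 → S/I/S on L3; bus BusRd; mem=50
  op15 P2: store L3 := 4 → I/I/M on L3; bus BusUpgr; mem=50
  op16 P0: store L3 := 21 → M/I/I on L3; bus BusRdX Flush; mem=4
  op17 P1: load  L5 → O/S/I on L5; bus BusRd; mem=40
  op18 P2: load  L3 → O/I/S on L3; bus BusRd; mem=4
  op19 P2: store L2 := 86 → I/I/M on L2; bus BusRdX Flush; mem=16
  op20 P2: load  L4 → I/O/S on L4; bus (none); mem=40
  op21 P2: load  L2 → I/I/M on L2; bus (none); mem=16
  op22 P0: load  L0 → S/O/I on L0; bus BusRd; mem=48
  op23 P0: load  L5 → O/S/I on L5; bus (none); mem=40

state = I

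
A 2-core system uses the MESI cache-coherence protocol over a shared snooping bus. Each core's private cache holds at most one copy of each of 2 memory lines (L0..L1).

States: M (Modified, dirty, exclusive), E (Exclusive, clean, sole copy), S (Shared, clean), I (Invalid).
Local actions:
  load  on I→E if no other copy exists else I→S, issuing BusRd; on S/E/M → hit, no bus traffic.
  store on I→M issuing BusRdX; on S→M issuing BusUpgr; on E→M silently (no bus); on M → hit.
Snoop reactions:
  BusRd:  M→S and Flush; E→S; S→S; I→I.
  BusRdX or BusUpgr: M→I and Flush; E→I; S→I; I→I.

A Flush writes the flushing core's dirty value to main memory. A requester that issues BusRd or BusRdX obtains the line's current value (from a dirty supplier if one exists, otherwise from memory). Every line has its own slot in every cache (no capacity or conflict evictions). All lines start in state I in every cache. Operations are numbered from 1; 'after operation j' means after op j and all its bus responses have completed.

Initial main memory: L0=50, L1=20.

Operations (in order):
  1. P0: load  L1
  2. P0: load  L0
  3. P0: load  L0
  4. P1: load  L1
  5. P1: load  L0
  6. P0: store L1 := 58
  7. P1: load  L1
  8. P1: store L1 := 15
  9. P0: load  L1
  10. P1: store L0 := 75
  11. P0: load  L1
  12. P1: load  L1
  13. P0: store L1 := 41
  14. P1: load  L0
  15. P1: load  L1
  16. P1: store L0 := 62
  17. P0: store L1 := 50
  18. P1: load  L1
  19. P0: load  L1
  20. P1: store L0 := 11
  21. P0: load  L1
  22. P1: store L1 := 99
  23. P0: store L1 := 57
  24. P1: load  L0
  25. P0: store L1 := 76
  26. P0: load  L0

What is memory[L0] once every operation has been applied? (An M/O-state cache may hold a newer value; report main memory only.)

1. P0: load  L1  bus=[BusRd]  L1: P0=E P1=I  mem[L1]=20
2. P0: load  L0  bus=[BusRd]  L0: P0=E P1=I  mem[L0]=50
3. P0: load  L0  bus=[-]  L0: P0=E P1=I  mem[L0]=50
4. P1: load  L1  bus=[BusRd]  L1: P0=S P1=S  mem[L1]=20
5. P1: load  L0  bus=[BusRd]  L0: P0=S P1=S  mem[L0]=50
6. P0: store L1 := 58  bus=[BusUpgr]  L1: P0=M P1=I  mem[L1]=20
7. P1: load  L1  bus=[BusRd,Flush]  L1: P0=S P1=S  mem[L1]=58
8. P1: store L1 := 15  bus=[BusUpgr]  L1: P0=I P1=M  mem[L1]=58
9. P0: load  L1  bus=[BusRd,Flush]  L1: P0=S P1=S  mem[L1]=15
10. P1: store L0 := 75  bus=[BusUpgr]  L0: P0=I P1=M  mem[L0]=50
11. P0: load  L1  bus=[-]  L1: P0=S P1=S  mem[L1]=15
12. P1: load  L1  bus=[-]  L1: P0=S P1=S  mem[L1]=15
13. P0: store L1 := 41  bus=[BusUpgr]  L1: P0=M P1=I  mem[L1]=15
14. P1: load  L0  bus=[-]  L0: P0=I P1=M  mem[L0]=50
15. P1: load  L1  bus=[BusRd,Flush]  L1: P0=S P1=S  mem[L1]=41
16. P1: store L0 := 62  bus=[-]  L0: P0=I P1=M  mem[L0]=50
17. P0: store L1 := 50  bus=[BusUpgr]  L1: P0=M P1=I  mem[L1]=41
18. P1: load  L1  bus=[BusRd,Flush]  L1: P0=S P1=S  mem[L1]=50
19. P0: load  L1  bus=[-]  L1: P0=S P1=S  mem[L1]=50
20. P1: store L0 := 11  bus=[-]  L0: P0=I P1=M  mem[L0]=50
21. P0: load  L1  bus=[-]  L1: P0=S P1=S  mem[L1]=50
22. P1: store L1 := 99  bus=[BusUpgr]  L1: P0=I P1=M  mem[L1]=50
23. P0: store L1 := 57  bus=[BusRdX,Flush]  L1: P0=M P1=I  mem[L1]=99
24. P1: load  L0  bus=[-]  L0: P0=I P1=M  mem[L0]=50
25. P0: store L1 := 76  bus=[-]  L1: P0=M P1=I  mem[L1]=99
26. P0: load  L0  bus=[BusRd,Flush]  L0: P0=S P1=S  mem[L0]=11

memory[L0] = 11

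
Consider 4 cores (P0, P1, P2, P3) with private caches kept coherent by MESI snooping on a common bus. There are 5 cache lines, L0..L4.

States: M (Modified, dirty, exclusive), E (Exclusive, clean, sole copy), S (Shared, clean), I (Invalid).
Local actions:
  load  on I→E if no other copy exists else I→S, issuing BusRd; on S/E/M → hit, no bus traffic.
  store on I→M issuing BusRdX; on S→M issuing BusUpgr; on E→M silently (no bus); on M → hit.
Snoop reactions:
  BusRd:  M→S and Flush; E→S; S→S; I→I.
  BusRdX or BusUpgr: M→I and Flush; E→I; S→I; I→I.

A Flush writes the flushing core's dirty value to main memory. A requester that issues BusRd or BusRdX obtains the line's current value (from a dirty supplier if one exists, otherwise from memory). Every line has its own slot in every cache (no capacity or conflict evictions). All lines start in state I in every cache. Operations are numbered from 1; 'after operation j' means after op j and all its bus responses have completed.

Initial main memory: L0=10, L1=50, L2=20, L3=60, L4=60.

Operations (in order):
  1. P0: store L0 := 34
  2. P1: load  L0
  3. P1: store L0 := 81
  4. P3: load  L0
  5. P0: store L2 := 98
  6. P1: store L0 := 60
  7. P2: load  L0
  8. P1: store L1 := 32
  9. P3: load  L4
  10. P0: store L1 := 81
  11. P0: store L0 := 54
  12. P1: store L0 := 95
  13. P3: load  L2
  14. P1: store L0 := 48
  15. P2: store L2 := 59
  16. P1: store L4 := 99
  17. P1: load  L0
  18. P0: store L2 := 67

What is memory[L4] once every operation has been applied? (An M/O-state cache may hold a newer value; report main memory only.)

memory[L4] = 60

step 1: P0: store L0 := 34  ⟶  MIII  (L0)  txn=BusRdX  M[L0]=10
step 2: P1: load  L0  ⟶  SSII  (L0)  txn=BusRd+Flush  M[L0]=34
step 3: P1: store L0 := 81  ⟶  IMII  (L0)  txn=BusUpgr  M[L0]=34
step 4: P3: load  L0  ⟶  ISIS  (L0)  txn=BusRd+Flush  M[L0]=81
step 5: P0: store L2 := 98  ⟶  MIII  (L2)  txn=BusRdX  M[L2]=20
step 6: P1: store L0 := 60  ⟶  IMII  (L0)  txn=BusUpgr  M[L0]=81
step 7: P2: load  L0  ⟶  ISSI  (L0)  txn=BusRd+Flush  M[L0]=60
step 8: P1: store L1 := 32  ⟶  IMII  (L1)  txn=BusRdX  M[L1]=50
step 9: P3: load  L4  ⟶  IIIE  (L4)  txn=BusRd  M[L4]=60
step 10: P0: store L1 := 81  ⟶  MIII  (L1)  txn=BusRdX+Flush  M[L1]=32
step 11: P0: store L0 := 54  ⟶  MIII  (L0)  txn=BusRdX  M[L0]=60
step 12: P1: store L0 := 95  ⟶  IMII  (L0)  txn=BusRdX+Flush  M[L0]=54
step 13: P3: load  L2  ⟶  SIIS  (L2)  txn=BusRd+Flush  M[L2]=98
step 14: P1: store L0 := 48  ⟶  IMII  (L0)  txn=∅  M[L0]=54
step 15: P2: store L2 := 59  ⟶  IIMI  (L2)  txn=BusRdX  M[L2]=98
step 16: P1: store L4 := 99  ⟶  IMII  (L4)  txn=BusRdX  M[L4]=60
step 17: P1: load  L0  ⟶  IMII  (L0)  txn=∅  M[L0]=54
step 18: P0: store L2 := 67  ⟶  MIII  (L2)  txn=BusRdX+Flush  M[L2]=59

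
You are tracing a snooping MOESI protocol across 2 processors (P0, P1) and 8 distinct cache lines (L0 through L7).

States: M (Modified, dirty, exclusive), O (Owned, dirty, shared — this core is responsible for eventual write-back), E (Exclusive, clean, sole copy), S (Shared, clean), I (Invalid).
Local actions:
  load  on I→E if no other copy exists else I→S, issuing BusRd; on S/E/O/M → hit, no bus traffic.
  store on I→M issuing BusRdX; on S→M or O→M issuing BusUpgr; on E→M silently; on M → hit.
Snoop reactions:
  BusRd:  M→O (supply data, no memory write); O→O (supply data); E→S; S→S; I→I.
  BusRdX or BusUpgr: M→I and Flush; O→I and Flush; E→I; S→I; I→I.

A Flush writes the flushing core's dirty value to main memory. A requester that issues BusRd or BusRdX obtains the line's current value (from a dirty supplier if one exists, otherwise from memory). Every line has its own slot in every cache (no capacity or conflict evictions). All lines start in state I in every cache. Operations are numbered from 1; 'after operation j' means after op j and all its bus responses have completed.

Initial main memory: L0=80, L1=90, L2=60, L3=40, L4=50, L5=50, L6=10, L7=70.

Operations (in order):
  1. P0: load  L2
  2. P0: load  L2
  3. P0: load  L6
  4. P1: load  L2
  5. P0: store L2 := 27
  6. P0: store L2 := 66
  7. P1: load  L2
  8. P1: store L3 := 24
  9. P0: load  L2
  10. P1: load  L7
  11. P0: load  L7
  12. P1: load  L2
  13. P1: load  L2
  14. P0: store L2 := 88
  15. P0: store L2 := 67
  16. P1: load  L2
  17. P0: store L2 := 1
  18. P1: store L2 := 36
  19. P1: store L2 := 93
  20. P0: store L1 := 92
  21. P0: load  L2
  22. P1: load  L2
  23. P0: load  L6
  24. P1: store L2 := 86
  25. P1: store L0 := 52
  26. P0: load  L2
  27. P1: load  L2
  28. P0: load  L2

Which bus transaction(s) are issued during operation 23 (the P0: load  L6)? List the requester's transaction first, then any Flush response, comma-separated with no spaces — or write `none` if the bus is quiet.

bus = none

1. P0: load  L2  bus=[BusRd]  L2: P0=E P1=I  mem[L2]=60
2. P0: load  L2  bus=[-]  L2: P0=E P1=I  mem[L2]=60
3. P0: load  L6  bus=[BusRd]  L6: P0=E P1=I  mem[L6]=10
4. P1: load  L2  bus=[BusRd]  L2: P0=S P1=S  mem[L2]=60
5. P0: store L2 := 27  bus=[BusUpgr]  L2: P0=M P1=I  mem[L2]=60
6. P0: store L2 := 66  bus=[-]  L2: P0=M P1=I  mem[L2]=60
7. P1: load  L2  bus=[BusRd]  L2: P0=O P1=S  mem[L2]=60
8. P1: store L3 := 24  bus=[BusRdX]  L3: P0=I P1=M  mem[L3]=40
9. P0: load  L2  bus=[-]  L2: P0=O P1=S  mem[L2]=60
10. P1: load  L7  bus=[BusRd]  L7: P0=I P1=E  mem[L7]=70
11. P0: load  L7  bus=[BusRd]  L7: P0=S P1=S  mem[L7]=70
12. P1: load  L2  bus=[-]  L2: P0=O P1=S  mem[L2]=60
13. P1: load  L2  bus=[-]  L2: P0=O P1=S  mem[L2]=60
14. P0: store L2 := 88  bus=[BusUpgr]  L2: P0=M P1=I  mem[L2]=60
15. P0: store L2 := 67  bus=[-]  L2: P0=M P1=I  mem[L2]=60
16. P1: load  L2  bus=[BusRd]  L2: P0=O P1=S  mem[L2]=60
17. P0: store L2 := 1  bus=[BusUpgr]  L2: P0=M P1=I  mem[L2]=60
18. P1: store L2 := 36  bus=[BusRdX,Flush]  L2: P0=I P1=M  mem[L2]=1
19. P1: store L2 := 93  bus=[-]  L2: P0=I P1=M  mem[L2]=1
20. P0: store L1 := 92  bus=[BusRdX]  L1: P0=M P1=I  mem[L1]=90
21. P0: load  L2  bus=[BusRd]  L2: P0=S P1=O  mem[L2]=1
22. P1: load  L2  bus=[-]  L2: P0=S P1=O  mem[L2]=1
23. P0: load  L6  bus=[-]  L6: P0=E P1=I  mem[L6]=10
24. P1: store L2 := 86  bus=[BusUpgr]  L2: P0=I P1=M  mem[L2]=1
25. P1: store L0 := 52  bus=[BusRdX]  L0: P0=I P1=M  mem[L0]=80
26. P0: load  L2  bus=[BusRd]  L2: P0=S P1=O  mem[L2]=1
27. P1: load  L2  bus=[-]  L2: P0=S P1=O  mem[L2]=1
28. P0: load  L2  bus=[-]  L2: P0=S P1=O  mem[L2]=1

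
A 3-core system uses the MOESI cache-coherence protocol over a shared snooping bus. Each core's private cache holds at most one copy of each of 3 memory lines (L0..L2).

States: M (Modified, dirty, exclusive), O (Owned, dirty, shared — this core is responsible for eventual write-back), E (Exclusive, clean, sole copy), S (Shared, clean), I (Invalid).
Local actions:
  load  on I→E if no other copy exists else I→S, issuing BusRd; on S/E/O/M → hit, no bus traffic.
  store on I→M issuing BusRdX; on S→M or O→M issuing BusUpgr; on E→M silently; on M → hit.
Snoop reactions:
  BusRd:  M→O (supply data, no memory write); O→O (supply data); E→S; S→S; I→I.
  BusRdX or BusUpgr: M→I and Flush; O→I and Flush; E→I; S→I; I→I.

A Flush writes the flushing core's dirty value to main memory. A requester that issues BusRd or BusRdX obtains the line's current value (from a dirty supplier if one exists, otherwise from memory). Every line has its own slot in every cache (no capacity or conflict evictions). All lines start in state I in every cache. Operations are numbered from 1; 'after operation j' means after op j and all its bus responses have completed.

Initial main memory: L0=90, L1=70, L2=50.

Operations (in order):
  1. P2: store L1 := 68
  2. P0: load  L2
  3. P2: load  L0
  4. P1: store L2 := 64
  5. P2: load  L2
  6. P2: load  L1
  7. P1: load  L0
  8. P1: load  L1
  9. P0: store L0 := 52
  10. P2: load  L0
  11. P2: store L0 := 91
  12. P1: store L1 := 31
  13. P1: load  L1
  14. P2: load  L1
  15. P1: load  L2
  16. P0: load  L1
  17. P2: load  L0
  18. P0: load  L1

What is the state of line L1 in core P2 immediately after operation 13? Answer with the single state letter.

state = I

  op1 P2: store L1 := 68 → I/I/M on L1; bus BusRdX; mem=70
  op2 P0: load  L2 → E/I/I on L2; bus BusRd; mem=50
  op3 P2: load  L0 → I/I/E on L0; bus BusRd; mem=90
  op4 P1: store L2 := 64 → I/M/I on L2; bus BusRdX; mem=50
  op5 P2: load  L2 → I/O/S on L2; bus BusRd; mem=50
  op6 P2: load  L1 → I/I/M on L1; bus (none); mem=70
  op7 P1: load  L0 → I/S/S on L0; bus BusRd; mem=90
  op8 P1: load  L1 → I/S/O on L1; bus BusRd; mem=70
  op9 P0: store L0 := 52 → M/I/I on L0; bus BusRdX; mem=90
  op10 P2: load  L0 → O/I/S on L0; bus BusRd; mem=90
  op11 P2: store L0 := 91 → I/I/M on L0; bus BusUpgr Flush; mem=52
  op12 P1: store L1 := 31 → I/M/I on L1; bus BusUpgr Flush; mem=68
  op13 P1: load  L1 → I/M/I on L1; bus (none); mem=68
  op14 P2: load  L1 → I/O/S on L1; bus BusRd; mem=68
  op15 P1: load  L2 → I/O/S on L2; bus (none); mem=50
  op16 P0: load  L1 → S/O/S on L1; bus BusRd; mem=68
  op17 P2: load  L0 → I/I/M on L0; bus (none); mem=52
  op18 P0: load  L1 → S/O/S on L1; bus (none); mem=68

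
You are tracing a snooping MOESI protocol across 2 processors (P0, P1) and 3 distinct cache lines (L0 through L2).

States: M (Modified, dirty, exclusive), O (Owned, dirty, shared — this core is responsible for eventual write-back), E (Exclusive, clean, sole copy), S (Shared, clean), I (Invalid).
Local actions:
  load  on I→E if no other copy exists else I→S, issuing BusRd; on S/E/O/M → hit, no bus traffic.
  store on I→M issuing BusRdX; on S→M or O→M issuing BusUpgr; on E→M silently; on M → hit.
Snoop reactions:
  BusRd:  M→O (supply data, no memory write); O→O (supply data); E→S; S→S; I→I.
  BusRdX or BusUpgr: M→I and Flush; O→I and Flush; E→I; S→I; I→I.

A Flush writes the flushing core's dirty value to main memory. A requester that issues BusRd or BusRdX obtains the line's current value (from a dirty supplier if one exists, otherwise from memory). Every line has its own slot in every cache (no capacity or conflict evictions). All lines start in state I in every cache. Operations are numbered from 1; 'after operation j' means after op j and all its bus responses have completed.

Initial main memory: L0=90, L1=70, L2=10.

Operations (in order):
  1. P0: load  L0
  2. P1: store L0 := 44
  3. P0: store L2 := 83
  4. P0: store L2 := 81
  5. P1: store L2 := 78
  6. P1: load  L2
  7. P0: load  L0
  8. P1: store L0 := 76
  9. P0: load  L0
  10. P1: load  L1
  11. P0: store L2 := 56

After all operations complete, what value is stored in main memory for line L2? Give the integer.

1. P0: load  L0  bus=[BusRd]  L0: P0=E P1=I  mem[L0]=90
2. P1: store L0 := 44  bus=[BusRdX]  L0: P0=I P1=M  mem[L0]=90
3. P0: store L2 := 83  bus=[BusRdX]  L2: P0=M P1=I  mem[L2]=10
4. P0: store L2 := 81  bus=[-]  L2: P0=M P1=I  mem[L2]=10
5. P1: store L2 := 78  bus=[BusRdX,Flush]  L2: P0=I P1=M  mem[L2]=81
6. P1: load  L2  bus=[-]  L2: P0=I P1=M  mem[L2]=81
7. P0: load  L0  bus=[BusRd]  L0: P0=S P1=O  mem[L0]=90
8. P1: store L0 := 76  bus=[BusUpgr]  L0: P0=I P1=M  mem[L0]=90
9. P0: load  L0  bus=[BusRd]  L0: P0=S P1=O  mem[L0]=90
10. P1: load  L1  bus=[BusRd]  L1: P0=I P1=E  mem[L1]=70
11. P0: store L2 := 56  bus=[BusRdX,Flush]  L2: P0=M P1=I  mem[L2]=78

memory[L2] = 78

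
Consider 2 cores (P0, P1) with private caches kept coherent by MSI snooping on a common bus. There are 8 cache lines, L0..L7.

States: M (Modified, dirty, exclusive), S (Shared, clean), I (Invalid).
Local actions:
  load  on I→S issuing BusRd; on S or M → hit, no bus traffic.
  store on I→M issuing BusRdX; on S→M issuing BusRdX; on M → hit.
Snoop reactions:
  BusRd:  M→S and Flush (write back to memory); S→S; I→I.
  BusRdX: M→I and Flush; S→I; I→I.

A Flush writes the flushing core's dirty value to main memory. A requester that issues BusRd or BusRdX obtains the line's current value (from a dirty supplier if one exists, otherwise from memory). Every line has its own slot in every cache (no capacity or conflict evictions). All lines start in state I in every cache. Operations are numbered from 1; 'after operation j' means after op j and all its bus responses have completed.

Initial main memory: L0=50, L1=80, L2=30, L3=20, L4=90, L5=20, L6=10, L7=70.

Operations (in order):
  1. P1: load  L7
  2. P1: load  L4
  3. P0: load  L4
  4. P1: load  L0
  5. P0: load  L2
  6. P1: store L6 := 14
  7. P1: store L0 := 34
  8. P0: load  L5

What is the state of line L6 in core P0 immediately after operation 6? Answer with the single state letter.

state = I

  op1 P1: load  L7 → I/S on L7; bus BusRd; mem=70
  op2 P1: load  L4 → I/S on L4; bus BusRd; mem=90
  op3 P0: load  L4 → S/S on L4; bus BusRd; mem=90
  op4 P1: load  L0 → I/S on L0; bus BusRd; mem=50
  op5 P0: load  L2 → S/I on L2; bus BusRd; mem=30
  op6 P1: store L6 := 14 → I/M on L6; bus BusRdX; mem=10
  op7 P1: store L0 := 34 → I/M on L0; bus BusRdX; mem=50
  op8 P0: load  L5 → S/I on L5; bus BusRd; mem=20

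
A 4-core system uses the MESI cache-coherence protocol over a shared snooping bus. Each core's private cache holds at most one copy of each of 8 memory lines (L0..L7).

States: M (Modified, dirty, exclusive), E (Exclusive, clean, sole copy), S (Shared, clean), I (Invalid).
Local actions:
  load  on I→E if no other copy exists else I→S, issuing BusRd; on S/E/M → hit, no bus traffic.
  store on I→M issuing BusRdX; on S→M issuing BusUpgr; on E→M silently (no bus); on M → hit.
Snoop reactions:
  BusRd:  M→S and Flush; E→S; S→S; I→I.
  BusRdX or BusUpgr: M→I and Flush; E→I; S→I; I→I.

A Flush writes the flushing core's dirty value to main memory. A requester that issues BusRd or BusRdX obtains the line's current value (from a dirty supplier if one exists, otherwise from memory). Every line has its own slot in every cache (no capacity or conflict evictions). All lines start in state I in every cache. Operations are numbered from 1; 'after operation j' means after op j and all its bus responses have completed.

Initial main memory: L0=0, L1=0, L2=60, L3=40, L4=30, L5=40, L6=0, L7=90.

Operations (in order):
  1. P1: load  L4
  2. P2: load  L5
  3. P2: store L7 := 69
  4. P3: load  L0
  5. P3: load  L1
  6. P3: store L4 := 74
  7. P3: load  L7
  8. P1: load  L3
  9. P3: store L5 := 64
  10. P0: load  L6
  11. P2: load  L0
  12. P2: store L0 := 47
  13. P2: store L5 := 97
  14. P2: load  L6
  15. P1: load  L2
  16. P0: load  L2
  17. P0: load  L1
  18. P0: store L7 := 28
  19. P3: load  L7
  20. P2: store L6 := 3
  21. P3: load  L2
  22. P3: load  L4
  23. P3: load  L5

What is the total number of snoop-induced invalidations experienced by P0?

invalidations = 1

  op1 P1: load  L4 → I/E/I/I on L4; bus BusRd; mem=30
  op2 P2: load  L5 → I/I/E/I on L5; bus BusRd; mem=40
  op3 P2: store L7 := 69 → I/I/M/I on L7; bus BusRdX; mem=90
  op4 P3: load  L0 → I/I/I/E on L0; bus BusRd; mem=0
  op5 P3: load  L1 → I/I/I/E on L1; bus BusRd; mem=0
  op6 P3: store L4 := 74 → I/I/I/M on L4; bus BusRdX; mem=30
  op7 P3: load  L7 → I/I/S/S on L7; bus BusRd Flush; mem=69
  op8 P1: load  L3 → I/E/I/I on L3; bus BusRd; mem=40
  op9 P3: store L5 := 64 → I/I/I/M on L5; bus BusRdX; mem=40
  op10 P0: load  L6 → E/I/I/I on L6; bus BusRd; mem=0
  op11 P2: load  L0 → I/I/S/S on L0; bus BusRd; mem=0
  op12 P2: store L0 := 47 → I/I/M/I on L0; bus BusUpgr; mem=0
  op13 P2: store L5 := 97 → I/I/M/I on L5; bus BusRdX Flush; mem=64
  op14 P2: load  L6 → S/I/S/I on L6; bus BusRd; mem=0
  op15 P1: load  L2 → I/E/I/I on L2; bus BusRd; mem=60
  op16 P0: load  L2 → S/S/I/I on L2; bus BusRd; mem=60
  op17 P0: load  L1 → S/I/I/S on L1; bus BusRd; mem=0
  op18 P0: store L7 := 28 → M/I/I/I on L7; bus BusRdX; mem=69
  op19 P3: load  L7 → S/I/I/S on L7; bus BusRd Flush; mem=28
  op20 P2: store L6 := 3 → I/I/M/I on L6; bus BusUpgr; mem=0
  op21 P3: load  L2 → S/S/I/S on L2; bus BusRd; mem=60
  op22 P3: load  L4 → I/I/I/M on L4; bus (none); mem=30
  op23 P3: load  L5 → I/I/S/S on L5; bus BusRd Flush; mem=97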